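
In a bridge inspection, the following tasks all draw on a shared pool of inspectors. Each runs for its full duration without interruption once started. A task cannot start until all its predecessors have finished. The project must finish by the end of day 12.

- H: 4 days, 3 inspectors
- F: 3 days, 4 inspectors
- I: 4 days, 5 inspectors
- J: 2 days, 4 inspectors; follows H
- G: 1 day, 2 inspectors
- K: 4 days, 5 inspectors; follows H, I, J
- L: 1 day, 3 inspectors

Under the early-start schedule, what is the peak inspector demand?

17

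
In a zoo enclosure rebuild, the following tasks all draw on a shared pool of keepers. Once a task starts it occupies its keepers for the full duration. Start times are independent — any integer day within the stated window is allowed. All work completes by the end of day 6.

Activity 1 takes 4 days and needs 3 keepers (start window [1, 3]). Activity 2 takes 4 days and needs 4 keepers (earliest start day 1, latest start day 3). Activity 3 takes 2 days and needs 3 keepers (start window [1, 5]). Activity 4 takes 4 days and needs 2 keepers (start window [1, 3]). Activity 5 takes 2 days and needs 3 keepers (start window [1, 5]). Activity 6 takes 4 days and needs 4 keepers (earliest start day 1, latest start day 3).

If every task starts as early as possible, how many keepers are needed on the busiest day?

19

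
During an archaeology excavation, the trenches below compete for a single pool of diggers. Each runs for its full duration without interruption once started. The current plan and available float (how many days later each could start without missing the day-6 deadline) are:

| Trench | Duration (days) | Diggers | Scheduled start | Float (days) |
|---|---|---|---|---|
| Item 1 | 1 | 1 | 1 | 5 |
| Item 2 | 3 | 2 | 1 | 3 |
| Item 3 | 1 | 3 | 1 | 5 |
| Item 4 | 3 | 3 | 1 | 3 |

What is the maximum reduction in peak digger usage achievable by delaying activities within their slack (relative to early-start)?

Early-start peak: d1:9  d2:5  d3:5  d4:0  d5:0  d6:0 ⇒ 9.
Leveled (Item 1@1, Item 2@1, Item 3@2, Item 4@3): d1:3  d2:5  d3:5  d4:3  d5:3  d6:0 ⇒ 5.
Reduction 9 − 5 = 4.

4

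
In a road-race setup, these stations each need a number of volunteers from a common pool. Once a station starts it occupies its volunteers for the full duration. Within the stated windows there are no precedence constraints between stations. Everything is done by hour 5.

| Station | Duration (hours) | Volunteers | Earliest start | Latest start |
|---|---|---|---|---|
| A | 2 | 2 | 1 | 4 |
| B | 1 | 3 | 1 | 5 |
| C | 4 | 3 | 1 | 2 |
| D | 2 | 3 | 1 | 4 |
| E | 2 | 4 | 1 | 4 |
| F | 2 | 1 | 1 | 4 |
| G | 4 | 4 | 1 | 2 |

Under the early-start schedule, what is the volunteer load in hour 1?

20

At early start, hour 1 has: A, B, C, D, E, F, G.
Demand: 2 + 3 + 3 + 3 + 4 + 1 + 4 = 20.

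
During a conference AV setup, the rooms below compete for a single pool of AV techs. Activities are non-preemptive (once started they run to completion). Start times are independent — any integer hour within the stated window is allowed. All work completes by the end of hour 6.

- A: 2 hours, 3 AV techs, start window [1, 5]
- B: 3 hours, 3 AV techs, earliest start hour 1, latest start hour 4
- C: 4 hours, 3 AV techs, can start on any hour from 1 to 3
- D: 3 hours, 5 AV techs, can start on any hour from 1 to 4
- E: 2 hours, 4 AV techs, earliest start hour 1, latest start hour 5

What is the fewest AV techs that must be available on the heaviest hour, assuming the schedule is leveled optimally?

Early-start (A@1, B@1, C@1, D@1, E@1) gives peak 18: h1:18  h2:18  h3:11  h4:3  h5:0  h6:0.
Shift D→4, E→5.
Schedule A@1, B@1, C@1, D@4, E@5: h1:9  h2:9  h3:6  h4:8  h5:9  h6:9 — peak 9.
Total AV tech-hours = 50 over 6 hours ⇒ peak ≥ ⌈50/6⌉ = 9, so 9 is optimal.

9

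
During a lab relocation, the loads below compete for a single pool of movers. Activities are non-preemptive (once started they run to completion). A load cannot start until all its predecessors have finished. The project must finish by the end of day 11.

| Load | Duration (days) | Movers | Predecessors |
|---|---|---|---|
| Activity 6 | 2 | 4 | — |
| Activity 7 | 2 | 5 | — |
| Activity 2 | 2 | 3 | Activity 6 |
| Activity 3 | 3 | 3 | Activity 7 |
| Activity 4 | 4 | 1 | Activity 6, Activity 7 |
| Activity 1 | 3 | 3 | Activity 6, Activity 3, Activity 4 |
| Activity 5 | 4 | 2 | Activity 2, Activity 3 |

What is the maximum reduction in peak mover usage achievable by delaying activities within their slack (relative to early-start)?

Early-start peak: d1:9  d2:9  d3:7  d4:7  d5:4  d6:3  d7:5  d8:5  d9:5  d10:0  d11:0 ⇒ 9.
Leveled (Activity 6@1, Activity 7@3, Activity 2@5, Activity 3@5, Activity 4@5, Activity 1@9, Activity 5@8): d1:4  d2:4  d3:5  d4:5  d5:7  d6:7  d7:4  d8:3  d9:5  d10:5  d11:5 ⇒ 7.
Reduction 9 − 7 = 2.

2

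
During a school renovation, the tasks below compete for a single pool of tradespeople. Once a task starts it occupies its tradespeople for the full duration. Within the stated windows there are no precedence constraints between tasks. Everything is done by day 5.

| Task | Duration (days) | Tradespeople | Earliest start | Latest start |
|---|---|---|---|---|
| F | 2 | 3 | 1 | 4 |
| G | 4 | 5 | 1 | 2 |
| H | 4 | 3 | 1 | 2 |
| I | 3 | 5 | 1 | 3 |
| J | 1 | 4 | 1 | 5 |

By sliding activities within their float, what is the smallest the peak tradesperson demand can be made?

Early-start (F@1, G@1, H@1, I@1, J@1) gives peak 20: d1:20  d2:16  d3:13  d4:8  d5:0.
Shift I→3, J→5.
Schedule F@1, G@1, H@1, I@3, J@5: d1:11  d2:11  d3:13  d4:13  d5:9 — peak 13.

13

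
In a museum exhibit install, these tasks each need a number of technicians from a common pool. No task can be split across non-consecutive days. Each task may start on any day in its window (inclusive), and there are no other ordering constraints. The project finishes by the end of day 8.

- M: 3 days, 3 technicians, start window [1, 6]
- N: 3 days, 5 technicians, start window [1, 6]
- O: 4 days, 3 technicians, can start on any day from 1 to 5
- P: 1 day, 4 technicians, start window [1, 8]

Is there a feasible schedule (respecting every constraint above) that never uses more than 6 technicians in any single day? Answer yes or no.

yes

Schedule M@1, N@5, O@1, P@8: d1:6  d2:6  d3:6  d4:3  d5:5  d6:5  d7:5  d8:4 — peak 6 ≤ 6.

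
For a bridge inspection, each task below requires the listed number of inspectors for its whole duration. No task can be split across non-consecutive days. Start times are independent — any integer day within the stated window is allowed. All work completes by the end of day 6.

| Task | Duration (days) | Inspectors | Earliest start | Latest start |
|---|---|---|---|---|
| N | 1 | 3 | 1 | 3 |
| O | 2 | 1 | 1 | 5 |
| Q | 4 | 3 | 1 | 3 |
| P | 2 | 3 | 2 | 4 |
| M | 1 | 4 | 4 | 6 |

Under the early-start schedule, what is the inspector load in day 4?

At early start, day 4 has: Q, M.
Demand: 3 + 4 = 7.

7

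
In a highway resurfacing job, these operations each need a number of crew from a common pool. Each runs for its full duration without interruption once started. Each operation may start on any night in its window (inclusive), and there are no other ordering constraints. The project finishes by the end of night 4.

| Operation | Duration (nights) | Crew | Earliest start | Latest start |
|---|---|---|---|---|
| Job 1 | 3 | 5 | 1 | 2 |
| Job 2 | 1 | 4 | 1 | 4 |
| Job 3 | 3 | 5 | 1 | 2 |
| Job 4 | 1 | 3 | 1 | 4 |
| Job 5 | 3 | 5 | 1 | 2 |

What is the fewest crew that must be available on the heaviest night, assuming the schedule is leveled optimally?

15

Early-start (Job 1@1, Job 2@1, Job 3@1, Job 4@1, Job 5@1) gives peak 22: n1:22  n2:15  n3:15  n4:0.
Shift Job 4→4, Job 5→2.
Schedule Job 1@1, Job 2@1, Job 3@1, Job 4@4, Job 5@2: n1:14  n2:15  n3:15  n4:8 — peak 15.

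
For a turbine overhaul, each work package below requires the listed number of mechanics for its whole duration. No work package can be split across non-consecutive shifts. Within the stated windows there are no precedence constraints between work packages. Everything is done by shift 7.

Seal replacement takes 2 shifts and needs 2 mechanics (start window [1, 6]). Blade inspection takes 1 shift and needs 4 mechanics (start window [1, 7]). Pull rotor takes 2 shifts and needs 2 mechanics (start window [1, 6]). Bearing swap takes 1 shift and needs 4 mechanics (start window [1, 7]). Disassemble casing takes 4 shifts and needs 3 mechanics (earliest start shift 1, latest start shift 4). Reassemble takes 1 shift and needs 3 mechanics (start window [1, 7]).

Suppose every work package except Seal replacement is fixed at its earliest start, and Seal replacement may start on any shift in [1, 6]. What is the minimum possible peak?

16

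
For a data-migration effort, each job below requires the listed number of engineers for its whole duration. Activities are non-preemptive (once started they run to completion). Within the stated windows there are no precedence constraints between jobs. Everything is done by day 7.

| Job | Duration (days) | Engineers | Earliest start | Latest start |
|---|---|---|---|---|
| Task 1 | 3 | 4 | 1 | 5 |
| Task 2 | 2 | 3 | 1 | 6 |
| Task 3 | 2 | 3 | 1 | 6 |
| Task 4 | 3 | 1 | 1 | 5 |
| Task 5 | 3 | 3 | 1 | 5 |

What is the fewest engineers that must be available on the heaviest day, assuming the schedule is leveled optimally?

Early-start (Task 1@1, Task 2@1, Task 3@1, Task 4@1, Task 5@1) gives peak 14: d1:14  d2:14  d3:8  d4:0  d5:0  d6:0  d7:0.
Shift Task 2→4, Task 3→6, Task 5→4.
Schedule Task 1@1, Task 2@4, Task 3@6, Task 4@1, Task 5@4: d1:5  d2:5  d3:5  d4:6  d5:6  d6:6  d7:3 — peak 6.
Total engineer-days = 36 over 7 days ⇒ peak ≥ ⌈36/7⌉ = 6, so 6 is optimal.

6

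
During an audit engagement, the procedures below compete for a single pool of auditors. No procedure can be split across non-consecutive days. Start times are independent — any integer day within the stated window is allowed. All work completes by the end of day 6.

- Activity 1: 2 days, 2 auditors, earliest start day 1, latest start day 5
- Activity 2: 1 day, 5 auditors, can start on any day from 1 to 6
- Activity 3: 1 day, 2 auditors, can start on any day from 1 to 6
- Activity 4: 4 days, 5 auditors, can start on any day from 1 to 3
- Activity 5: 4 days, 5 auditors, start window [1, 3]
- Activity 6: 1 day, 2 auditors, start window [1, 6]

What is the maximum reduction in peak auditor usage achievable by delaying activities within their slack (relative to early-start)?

Early-start peak: d1:21  d2:12  d3:10  d4:10  d5:0  d6:0 ⇒ 21.
Leveled (Activity 1@1, Activity 2@1, Activity 3@1, Activity 4@2, Activity 5@3, Activity 6@2): d1:9  d2:9  d3:10  d4:10  d5:10  d6:5 ⇒ 10.
Reduction 21 − 10 = 11.

11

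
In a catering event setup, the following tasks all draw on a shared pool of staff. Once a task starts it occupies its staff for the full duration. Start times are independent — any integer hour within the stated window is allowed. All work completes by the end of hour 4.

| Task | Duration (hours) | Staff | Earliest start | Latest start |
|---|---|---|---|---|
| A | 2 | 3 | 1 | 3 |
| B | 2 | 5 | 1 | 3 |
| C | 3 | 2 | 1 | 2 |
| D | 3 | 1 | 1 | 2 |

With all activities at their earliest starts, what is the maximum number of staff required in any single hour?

11

Early-start schedule: A@1, B@1, C@1, D@1.
Load per hour: hour 1: 11, hour 2: 11, hour 3: 3, hour 4: 0.
Peak is 11.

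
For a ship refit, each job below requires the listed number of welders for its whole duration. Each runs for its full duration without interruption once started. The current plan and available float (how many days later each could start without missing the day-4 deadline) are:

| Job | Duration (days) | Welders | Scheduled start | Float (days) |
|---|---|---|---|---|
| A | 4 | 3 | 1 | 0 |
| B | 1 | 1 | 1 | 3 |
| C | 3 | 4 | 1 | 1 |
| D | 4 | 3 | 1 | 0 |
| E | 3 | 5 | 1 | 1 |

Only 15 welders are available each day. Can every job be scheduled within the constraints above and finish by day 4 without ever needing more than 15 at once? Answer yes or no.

Schedule A@1, B@1, C@1, D@1, E@2: d1:11  d2:15  d3:15  d4:11 — peak 15 ≤ 15.

yes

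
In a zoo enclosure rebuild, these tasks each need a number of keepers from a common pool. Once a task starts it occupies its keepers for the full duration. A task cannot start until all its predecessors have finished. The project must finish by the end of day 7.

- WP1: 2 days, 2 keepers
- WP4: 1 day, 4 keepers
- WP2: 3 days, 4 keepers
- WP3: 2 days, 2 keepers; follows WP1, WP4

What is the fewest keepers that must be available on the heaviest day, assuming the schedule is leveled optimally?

Early-start (WP1@1, WP4@1, WP2@1, WP3@3) gives peak 10: d1:10  d2:6  d3:6  d4:2  d5:0  d6:0  d7:0.
Shift WP2→2.
Schedule WP1@1, WP4@1, WP2@2, WP3@3: d1:6  d2:6  d3:6  d4:6  d5:0  d6:0  d7:0 — peak 6.

6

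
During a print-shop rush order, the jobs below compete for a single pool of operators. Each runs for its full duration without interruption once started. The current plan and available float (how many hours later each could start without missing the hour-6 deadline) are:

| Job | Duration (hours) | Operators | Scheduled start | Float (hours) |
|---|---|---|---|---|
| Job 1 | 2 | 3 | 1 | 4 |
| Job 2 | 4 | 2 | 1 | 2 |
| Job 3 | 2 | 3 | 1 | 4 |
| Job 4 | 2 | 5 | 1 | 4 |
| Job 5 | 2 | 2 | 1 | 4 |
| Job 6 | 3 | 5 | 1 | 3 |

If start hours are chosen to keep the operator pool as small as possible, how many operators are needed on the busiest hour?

Early-start (Job 1@1, Job 2@1, Job 3@1, Job 4@1, Job 5@1, Job 6@1) gives peak 20: h1:20  h2:20  h3:7  h4:2  h5:0  h6:0.
Shift Job 4→5, Job 6→3.
Schedule Job 1@1, Job 2@1, Job 3@1, Job 4@5, Job 5@1, Job 6@3: h1:10  h2:10  h3:7  h4:7  h5:10  h6:5 — peak 10.

10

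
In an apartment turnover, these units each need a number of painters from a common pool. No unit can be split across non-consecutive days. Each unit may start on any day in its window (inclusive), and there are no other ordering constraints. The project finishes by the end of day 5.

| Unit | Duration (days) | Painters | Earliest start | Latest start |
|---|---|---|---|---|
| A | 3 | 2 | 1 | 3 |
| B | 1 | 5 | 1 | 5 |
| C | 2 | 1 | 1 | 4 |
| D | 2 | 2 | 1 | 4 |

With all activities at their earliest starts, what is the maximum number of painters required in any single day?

10

Early-start schedule: A@1, B@1, C@1, D@1.
Load per day: day 1: 10, day 2: 5, day 3: 2, day 4: 0, day 5: 0.
Peak is 10.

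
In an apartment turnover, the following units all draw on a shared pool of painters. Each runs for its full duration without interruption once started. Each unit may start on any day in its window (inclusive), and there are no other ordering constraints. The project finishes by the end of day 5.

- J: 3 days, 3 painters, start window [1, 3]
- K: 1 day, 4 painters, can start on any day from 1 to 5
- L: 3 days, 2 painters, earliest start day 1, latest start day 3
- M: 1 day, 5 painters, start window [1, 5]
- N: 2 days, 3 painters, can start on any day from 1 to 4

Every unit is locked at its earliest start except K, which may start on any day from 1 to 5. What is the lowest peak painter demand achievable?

K@1: d1:17  d2:8  d3:5  d4:0  d5:0 → peak 17
K@2: d1:13  d2:12  d3:5  d4:0  d5:0 → peak 13
K@3: d1:13  d2:8  d3:9  d4:0  d5:0 → peak 13
K@4: d1:13  d2:8  d3:5  d4:4  d5:0 → peak 13
K@5: d1:13  d2:8  d3:5  d4:0  d5:4 → peak 13
Best is K@2, peak 13.

13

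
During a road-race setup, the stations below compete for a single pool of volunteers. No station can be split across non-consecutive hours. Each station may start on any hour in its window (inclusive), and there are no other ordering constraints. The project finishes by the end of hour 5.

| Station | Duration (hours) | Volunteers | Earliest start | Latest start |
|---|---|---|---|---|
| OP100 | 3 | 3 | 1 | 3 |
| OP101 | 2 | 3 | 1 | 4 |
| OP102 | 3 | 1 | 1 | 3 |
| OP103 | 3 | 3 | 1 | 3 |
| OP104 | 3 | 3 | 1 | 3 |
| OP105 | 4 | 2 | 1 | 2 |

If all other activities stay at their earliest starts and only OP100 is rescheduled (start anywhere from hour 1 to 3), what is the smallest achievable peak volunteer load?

OP100@1: h1:15  h2:15  h3:12  h4:2  h5:0 → peak 15
OP100@2: h1:12  h2:15  h3:12  h4:5  h5:0 → peak 15
OP100@3: h1:12  h2:12  h3:12  h4:5  h5:3 → peak 12
Best is OP100@3, peak 12.

12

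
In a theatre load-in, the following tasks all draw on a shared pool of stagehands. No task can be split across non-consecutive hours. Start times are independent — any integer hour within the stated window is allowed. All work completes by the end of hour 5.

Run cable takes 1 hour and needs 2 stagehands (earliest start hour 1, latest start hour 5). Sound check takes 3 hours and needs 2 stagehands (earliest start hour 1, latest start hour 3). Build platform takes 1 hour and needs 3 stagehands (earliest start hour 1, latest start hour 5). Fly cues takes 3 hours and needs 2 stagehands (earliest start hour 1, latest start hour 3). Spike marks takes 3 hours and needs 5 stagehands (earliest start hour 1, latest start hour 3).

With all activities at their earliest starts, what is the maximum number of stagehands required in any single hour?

14

Early-start schedule: Run cable@1, Sound check@1, Build platform@1, Fly cues@1, Spike marks@1.
Load per hour: hour 1: 14, hour 2: 9, hour 3: 9, hour 4: 0, hour 5: 0.
Peak is 14.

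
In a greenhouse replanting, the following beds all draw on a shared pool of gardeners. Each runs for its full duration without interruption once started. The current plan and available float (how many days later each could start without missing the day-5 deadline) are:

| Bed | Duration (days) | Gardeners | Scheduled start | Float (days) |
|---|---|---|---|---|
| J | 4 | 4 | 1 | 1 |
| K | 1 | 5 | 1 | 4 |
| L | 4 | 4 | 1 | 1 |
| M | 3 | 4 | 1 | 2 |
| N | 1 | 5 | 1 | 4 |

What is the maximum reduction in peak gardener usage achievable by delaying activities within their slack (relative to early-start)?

10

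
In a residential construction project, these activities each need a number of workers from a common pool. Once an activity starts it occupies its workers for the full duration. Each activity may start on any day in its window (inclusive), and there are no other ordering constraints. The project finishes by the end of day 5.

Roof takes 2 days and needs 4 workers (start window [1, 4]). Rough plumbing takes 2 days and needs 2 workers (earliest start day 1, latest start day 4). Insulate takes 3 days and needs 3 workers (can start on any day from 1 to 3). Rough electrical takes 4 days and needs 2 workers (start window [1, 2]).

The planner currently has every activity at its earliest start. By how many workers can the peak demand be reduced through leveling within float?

Early-start peak: d1:11  d2:11  d3:5  d4:2  d5:0 ⇒ 11.
Leveled (Roof@1, Rough plumbing@3, Insulate@3, Rough electrical@1): d1:6  d2:6  d3:7  d4:7  d5:3 ⇒ 7.
Reduction 11 − 7 = 4.

4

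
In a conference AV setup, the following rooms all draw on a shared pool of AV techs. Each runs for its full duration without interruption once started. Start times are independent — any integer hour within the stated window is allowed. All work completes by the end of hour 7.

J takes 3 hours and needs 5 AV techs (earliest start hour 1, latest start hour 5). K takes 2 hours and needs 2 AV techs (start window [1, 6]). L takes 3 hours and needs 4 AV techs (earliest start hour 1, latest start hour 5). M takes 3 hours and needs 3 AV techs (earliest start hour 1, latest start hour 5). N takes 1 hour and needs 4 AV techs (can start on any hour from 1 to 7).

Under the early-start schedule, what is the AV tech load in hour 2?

At early start, hour 2 has: J, K, L, M.
Demand: 5 + 2 + 4 + 3 = 14.

14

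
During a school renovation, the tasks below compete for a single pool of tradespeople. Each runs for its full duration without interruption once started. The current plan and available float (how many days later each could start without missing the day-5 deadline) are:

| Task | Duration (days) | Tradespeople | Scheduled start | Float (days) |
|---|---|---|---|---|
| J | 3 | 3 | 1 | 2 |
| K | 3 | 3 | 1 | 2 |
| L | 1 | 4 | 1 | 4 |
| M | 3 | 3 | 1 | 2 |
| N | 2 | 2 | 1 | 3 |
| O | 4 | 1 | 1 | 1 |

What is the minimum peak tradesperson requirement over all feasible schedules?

10

Early-start (J@1, K@1, L@1, M@1, N@1, O@1) gives peak 16: d1:16  d2:12  d3:10  d4:1  d5:0.
Shift M→2, N→4, O→2.
Schedule J@1, K@1, L@1, M@2, N@4, O@2: d1:10  d2:10  d3:10  d4:6  d5:3 — peak 10.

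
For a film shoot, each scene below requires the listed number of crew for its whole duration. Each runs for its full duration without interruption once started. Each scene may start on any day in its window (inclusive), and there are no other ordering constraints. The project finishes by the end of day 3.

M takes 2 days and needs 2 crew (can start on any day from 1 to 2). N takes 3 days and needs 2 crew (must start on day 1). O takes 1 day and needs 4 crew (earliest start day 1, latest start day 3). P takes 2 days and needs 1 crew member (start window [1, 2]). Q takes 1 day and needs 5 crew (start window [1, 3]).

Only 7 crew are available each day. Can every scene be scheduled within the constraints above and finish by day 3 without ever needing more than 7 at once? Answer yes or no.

no

The minimum achievable peak is 8; 7 < 8, so no feasible schedule stays within the cap.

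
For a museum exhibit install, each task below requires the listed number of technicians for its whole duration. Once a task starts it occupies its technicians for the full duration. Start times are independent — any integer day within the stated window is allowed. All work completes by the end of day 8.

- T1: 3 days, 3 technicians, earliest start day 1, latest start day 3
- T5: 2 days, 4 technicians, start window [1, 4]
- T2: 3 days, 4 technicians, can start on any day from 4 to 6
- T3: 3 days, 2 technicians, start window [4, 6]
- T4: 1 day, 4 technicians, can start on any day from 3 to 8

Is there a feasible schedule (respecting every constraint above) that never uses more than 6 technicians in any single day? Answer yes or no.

no

The minimum achievable peak is 7; 6 < 7, so no feasible schedule stays within the cap.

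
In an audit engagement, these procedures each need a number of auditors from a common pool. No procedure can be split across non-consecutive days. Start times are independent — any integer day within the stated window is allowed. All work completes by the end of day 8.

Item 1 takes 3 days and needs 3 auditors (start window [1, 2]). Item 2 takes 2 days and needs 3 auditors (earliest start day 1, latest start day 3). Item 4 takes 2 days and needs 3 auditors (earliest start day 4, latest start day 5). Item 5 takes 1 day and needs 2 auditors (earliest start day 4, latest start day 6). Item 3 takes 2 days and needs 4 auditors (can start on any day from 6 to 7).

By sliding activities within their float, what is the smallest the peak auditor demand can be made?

Schedule Item 1@1, Item 2@1, Item 4@4, Item 5@4, Item 3@6: d1:6  d2:6  d3:3  d4:5  d5:3  d6:4  d7:4  d8:0 — peak 6.

6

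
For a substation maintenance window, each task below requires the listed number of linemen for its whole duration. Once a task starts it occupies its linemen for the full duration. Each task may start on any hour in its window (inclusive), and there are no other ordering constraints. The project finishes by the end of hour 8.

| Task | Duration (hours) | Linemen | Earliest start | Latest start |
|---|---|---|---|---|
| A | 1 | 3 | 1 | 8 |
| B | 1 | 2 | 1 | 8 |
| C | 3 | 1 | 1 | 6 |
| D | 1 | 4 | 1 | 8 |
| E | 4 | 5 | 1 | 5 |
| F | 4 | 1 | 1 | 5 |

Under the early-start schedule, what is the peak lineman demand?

Early-start schedule: A@1, B@1, C@1, D@1, E@1, F@1.
Load per hour: hour 1: 16, hour 2: 7, hour 3: 7, hour 4: 6, hour 5: 0, hour 6: 0, hour 7: 0, hour 8: 0.
Peak is 16.

16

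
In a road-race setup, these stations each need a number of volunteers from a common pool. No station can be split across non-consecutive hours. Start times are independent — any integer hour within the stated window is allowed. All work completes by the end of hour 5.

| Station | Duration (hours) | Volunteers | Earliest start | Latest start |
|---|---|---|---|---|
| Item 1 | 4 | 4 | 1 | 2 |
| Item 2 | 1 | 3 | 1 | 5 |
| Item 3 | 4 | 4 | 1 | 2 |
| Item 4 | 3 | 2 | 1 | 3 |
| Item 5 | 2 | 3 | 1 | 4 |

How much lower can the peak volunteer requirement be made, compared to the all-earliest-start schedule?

5

Early-start peak: h1:16  h2:13  h3:10  h4:8  h5:0 ⇒ 16.
Leveled (Item 1@1, Item 2@1, Item 3@2, Item 4@1, Item 5@4): h1:9  h2:10  h3:10  h4:11  h5:7 ⇒ 11.
Reduction 16 − 11 = 5.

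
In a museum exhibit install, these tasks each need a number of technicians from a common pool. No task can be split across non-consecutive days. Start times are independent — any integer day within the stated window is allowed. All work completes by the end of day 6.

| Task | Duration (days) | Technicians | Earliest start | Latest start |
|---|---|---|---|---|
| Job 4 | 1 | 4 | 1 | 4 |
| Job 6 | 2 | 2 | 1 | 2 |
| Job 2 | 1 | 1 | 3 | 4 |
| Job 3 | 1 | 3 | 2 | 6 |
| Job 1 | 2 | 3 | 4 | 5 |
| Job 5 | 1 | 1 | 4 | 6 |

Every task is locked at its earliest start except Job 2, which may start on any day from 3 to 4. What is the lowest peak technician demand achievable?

Job 2@3: d1:6  d2:5  d3:1  d4:4  d5:3  d6:0 → peak 6
Job 2@4: d1:6  d2:5  d3:0  d4:5  d5:3  d6:0 → peak 6
Best is Job 2@3, peak 6.

6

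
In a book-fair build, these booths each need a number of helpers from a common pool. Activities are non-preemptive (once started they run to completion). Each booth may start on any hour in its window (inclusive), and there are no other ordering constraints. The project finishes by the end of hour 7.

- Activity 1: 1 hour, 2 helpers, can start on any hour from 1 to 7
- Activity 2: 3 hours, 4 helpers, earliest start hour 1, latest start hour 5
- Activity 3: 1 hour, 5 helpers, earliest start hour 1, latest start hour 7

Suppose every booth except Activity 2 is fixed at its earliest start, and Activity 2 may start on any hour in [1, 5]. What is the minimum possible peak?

Activity 2@1: h1:11  h2:4  h3:4  h4:0  h5:0  h6:0  h7:0 → peak 11
Activity 2@2: h1:7  h2:4  h3:4  h4:4  h5:0  h6:0  h7:0 → peak 7
Activity 2@3: h1:7  h2:0  h3:4  h4:4  h5:4  h6:0  h7:0 → peak 7
Activity 2@4: h1:7  h2:0  h3:0  h4:4  h5:4  h6:4  h7:0 → peak 7
Activity 2@5: h1:7  h2:0  h3:0  h4:0  h5:4  h6:4  h7:4 → peak 7
Best is Activity 2@2, peak 7.

7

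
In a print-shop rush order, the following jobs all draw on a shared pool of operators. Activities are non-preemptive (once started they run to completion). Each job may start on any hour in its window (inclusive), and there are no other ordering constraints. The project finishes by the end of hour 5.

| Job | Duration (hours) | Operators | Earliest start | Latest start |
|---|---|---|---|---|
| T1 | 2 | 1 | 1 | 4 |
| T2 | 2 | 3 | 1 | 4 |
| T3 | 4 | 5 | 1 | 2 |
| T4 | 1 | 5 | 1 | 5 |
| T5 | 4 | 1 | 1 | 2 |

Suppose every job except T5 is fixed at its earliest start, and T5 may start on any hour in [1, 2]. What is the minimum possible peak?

T5@1: h1:15  h2:10  h3:6  h4:6  h5:0 → peak 15
T5@2: h1:14  h2:10  h3:6  h4:6  h5:1 → peak 14
Best is T5@2, peak 14.

14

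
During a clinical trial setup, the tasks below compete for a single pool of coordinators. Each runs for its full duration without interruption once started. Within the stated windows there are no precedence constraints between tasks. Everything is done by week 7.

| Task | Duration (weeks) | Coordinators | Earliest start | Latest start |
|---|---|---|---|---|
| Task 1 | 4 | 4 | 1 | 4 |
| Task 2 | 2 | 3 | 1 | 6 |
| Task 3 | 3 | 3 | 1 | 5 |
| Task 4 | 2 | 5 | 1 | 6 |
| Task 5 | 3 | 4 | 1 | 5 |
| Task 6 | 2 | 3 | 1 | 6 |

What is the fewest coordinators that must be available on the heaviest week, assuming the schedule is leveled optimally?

9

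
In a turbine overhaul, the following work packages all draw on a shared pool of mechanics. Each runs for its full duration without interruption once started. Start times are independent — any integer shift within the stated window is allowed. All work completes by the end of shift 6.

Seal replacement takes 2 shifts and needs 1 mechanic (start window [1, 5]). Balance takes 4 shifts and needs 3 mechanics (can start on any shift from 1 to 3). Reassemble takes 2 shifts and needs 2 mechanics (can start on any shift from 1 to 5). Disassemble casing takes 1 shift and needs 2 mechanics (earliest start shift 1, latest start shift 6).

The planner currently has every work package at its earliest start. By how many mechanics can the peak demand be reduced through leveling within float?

Early-start peak: s1:8  s2:6  s3:3  s4:3  s5:0  s6:0 ⇒ 8.
Leveled (Seal replacement@1, Balance@1, Reassemble@5, Disassemble casing@5): s1:4  s2:4  s3:3  s4:3  s5:4  s6:2 ⇒ 4.
Reduction 8 − 4 = 4.

4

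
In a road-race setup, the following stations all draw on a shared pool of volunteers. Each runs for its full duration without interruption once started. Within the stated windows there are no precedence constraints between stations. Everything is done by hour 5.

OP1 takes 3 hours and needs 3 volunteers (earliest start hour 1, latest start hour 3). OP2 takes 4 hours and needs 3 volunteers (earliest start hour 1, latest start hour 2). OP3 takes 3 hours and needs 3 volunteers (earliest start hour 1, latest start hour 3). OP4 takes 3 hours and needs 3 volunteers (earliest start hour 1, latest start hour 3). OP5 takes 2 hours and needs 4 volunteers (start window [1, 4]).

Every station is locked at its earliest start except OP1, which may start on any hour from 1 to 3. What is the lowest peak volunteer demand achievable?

OP1@1: h1:16  h2:16  h3:12  h4:3  h5:0 → peak 16
OP1@2: h1:13  h2:16  h3:12  h4:6  h5:0 → peak 16
OP1@3: h1:13  h2:13  h3:12  h4:6  h5:3 → peak 13
Best is OP1@3, peak 13.

13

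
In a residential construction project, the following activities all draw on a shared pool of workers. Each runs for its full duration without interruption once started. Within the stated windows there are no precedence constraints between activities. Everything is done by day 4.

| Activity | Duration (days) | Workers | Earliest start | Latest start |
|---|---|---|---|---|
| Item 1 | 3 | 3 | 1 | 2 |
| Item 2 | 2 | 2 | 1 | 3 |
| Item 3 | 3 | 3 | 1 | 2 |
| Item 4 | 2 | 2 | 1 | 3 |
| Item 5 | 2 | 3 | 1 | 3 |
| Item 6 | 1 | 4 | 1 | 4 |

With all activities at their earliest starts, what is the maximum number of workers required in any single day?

Early-start schedule: Item 1@1, Item 2@1, Item 3@1, Item 4@1, Item 5@1, Item 6@1.
Load per day: day 1: 17, day 2: 13, day 3: 6, day 4: 0.
Peak is 17.

17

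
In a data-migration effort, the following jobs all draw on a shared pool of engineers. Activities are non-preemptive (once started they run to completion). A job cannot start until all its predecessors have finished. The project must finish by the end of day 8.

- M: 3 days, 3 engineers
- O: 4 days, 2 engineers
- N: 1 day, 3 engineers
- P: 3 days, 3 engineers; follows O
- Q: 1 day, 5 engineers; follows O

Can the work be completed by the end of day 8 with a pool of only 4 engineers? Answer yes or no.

no

Total engineer-days = 34; over 8 days the average is 34/8 > 4, so some day must exceed 4.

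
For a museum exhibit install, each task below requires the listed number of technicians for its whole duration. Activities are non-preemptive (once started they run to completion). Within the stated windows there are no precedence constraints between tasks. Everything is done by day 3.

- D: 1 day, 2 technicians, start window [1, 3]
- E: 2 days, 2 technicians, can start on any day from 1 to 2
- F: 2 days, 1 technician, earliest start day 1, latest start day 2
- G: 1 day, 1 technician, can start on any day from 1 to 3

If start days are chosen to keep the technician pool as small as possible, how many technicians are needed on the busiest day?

Early-start (D@1, E@1, F@1, G@1) gives peak 6: d1:6  d2:3  d3:0.
Shift E→2, G→3.
Schedule D@1, E@2, F@1, G@3: d1:3  d2:3  d3:3 — peak 3.
Total technician-days = 9 over 3 days ⇒ peak ≥ ⌈9/3⌉ = 3, so 3 is optimal.

3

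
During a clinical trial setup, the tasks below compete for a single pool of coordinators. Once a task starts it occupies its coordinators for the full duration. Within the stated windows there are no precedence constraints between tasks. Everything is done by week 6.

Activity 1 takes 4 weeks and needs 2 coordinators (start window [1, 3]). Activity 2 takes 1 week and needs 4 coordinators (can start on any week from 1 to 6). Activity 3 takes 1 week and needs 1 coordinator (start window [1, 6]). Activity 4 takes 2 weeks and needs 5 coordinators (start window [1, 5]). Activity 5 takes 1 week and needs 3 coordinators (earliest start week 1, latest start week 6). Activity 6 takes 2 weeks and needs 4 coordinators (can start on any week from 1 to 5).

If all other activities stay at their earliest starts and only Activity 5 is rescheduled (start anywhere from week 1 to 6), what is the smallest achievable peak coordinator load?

16

Activity 5@1: w1:19  w2:11  w3:2  w4:2  w5:0  w6:0 → peak 19
Activity 5@2: w1:16  w2:14  w3:2  w4:2  w5:0  w6:0 → peak 16
Activity 5@3: w1:16  w2:11  w3:5  w4:2  w5:0  w6:0 → peak 16
Activity 5@4: w1:16  w2:11  w3:2  w4:5  w5:0  w6:0 → peak 16
Activity 5@5: w1:16  w2:11  w3:2  w4:2  w5:3  w6:0 → peak 16
Activity 5@6: w1:16  w2:11  w3:2  w4:2  w5:0  w6:3 → peak 16
Best is Activity 5@2, peak 16.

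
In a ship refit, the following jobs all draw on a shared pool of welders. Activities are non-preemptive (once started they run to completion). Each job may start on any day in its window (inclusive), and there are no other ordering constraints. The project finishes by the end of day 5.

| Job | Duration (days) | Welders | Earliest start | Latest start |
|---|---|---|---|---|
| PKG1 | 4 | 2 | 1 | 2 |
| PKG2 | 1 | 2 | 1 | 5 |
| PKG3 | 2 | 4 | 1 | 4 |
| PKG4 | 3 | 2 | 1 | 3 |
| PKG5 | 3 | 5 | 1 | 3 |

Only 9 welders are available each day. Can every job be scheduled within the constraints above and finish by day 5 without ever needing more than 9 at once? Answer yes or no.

yes

Schedule PKG1@1, PKG2@1, PKG3@1, PKG4@2, PKG5@3: d1:8  d2:8  d3:9  d4:9  d5:5 — peak 9 ≤ 9.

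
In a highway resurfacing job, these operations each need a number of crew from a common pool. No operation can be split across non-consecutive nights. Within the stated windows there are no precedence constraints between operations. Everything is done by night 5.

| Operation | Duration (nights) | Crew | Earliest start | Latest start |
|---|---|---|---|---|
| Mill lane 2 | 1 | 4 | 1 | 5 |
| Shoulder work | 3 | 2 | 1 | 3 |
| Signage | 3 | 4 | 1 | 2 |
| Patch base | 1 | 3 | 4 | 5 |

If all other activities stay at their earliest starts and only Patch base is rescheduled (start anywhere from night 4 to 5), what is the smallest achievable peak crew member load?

Patch base@4: n1:10  n2:6  n3:6  n4:3  n5:0 → peak 10
Patch base@5: n1:10  n2:6  n3:6  n4:0  n5:3 → peak 10
Best is Patch base@4, peak 10.

10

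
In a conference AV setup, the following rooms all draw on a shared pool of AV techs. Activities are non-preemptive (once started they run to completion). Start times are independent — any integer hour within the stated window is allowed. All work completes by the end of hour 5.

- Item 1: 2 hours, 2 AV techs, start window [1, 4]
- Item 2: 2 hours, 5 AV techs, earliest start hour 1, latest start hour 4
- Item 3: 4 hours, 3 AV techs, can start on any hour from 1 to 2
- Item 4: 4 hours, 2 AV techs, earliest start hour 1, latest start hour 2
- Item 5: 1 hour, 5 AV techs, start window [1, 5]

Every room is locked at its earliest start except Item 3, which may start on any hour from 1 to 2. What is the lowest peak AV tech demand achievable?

Item 3@1: h1:17  h2:12  h3:5  h4:5  h5:0 → peak 17
Item 3@2: h1:14  h2:12  h3:5  h4:5  h5:3 → peak 14
Best is Item 3@2, peak 14.

14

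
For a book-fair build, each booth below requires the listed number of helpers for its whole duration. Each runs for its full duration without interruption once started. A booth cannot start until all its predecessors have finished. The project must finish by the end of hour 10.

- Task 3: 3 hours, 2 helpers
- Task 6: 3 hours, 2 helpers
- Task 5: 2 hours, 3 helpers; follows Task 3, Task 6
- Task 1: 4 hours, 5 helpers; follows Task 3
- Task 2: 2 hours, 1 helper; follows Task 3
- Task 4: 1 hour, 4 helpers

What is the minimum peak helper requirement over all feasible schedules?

5

Early-start (Task 3@1, Task 6@1, Task 5@4, Task 1@4, Task 2@4, Task 4@1) gives peak 9: h1:8  h2:4  h3:4  h4:9  h5:9  h6:5  h7:5  h8:0  h9:0  h10:0.
Shift Task 1→6, Task 4→10.
Schedule Task 3@1, Task 6@1, Task 5@4, Task 1@6, Task 2@4, Task 4@10: h1:4  h2:4  h3:4  h4:4  h5:4  h6:5  h7:5  h8:5  h9:5  h10:4 — peak 5.
Total helper-hours = 44 over 10 hours ⇒ peak ≥ ⌈44/10⌉ = 5, so 5 is optimal.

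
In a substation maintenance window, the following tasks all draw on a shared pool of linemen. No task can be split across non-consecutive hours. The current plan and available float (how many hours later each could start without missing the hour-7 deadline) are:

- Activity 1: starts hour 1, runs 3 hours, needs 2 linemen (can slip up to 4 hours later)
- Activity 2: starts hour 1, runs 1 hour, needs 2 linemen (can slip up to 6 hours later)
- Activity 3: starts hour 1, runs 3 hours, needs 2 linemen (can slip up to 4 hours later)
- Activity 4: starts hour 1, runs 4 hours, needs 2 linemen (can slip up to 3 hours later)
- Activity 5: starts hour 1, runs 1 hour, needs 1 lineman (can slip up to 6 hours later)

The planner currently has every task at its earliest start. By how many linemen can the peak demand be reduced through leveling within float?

5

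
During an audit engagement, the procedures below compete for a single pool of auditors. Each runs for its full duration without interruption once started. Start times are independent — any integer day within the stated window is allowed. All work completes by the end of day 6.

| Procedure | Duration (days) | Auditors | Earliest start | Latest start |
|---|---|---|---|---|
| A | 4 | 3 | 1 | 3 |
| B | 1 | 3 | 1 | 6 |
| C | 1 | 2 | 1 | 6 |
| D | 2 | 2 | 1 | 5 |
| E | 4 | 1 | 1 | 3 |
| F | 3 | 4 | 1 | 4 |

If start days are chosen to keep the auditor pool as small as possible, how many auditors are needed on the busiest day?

Early-start (A@1, B@1, C@1, D@1, E@1, F@1) gives peak 15: d1:15  d2:10  d3:8  d4:4  d5:0  d6:0.
Shift D→2, E→2, F→4.
Schedule A@1, B@1, C@1, D@2, E@2, F@4: d1:8  d2:6  d3:6  d4:8  d5:5  d6:4 — peak 8.

8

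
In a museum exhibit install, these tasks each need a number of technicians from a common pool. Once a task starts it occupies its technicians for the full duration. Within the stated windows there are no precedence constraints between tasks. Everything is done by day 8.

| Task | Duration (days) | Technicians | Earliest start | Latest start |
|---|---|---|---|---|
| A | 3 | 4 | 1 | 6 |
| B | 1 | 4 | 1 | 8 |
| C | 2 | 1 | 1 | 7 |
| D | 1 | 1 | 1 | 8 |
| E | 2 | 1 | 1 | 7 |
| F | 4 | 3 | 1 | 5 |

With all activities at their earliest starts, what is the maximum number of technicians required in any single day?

14

Early-start schedule: A@1, B@1, C@1, D@1, E@1, F@1.
Load per day: day 1: 14, day 2: 9, day 3: 7, day 4: 3, day 5: 0, day 6: 0, day 7: 0, day 8: 0.
Peak is 14.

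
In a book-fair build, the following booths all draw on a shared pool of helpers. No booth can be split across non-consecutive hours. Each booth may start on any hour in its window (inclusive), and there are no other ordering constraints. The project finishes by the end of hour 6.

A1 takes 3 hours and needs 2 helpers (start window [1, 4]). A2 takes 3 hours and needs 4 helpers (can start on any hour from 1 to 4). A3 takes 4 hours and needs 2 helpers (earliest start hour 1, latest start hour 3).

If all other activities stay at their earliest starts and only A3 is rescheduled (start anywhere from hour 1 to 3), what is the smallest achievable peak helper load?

A3@1: h1:8  h2:8  h3:8  h4:2  h5:0  h6:0 → peak 8
A3@2: h1:6  h2:8  h3:8  h4:2  h5:2  h6:0 → peak 8
A3@3: h1:6  h2:6  h3:8  h4:2  h5:2  h6:2 → peak 8
Best is A3@1, peak 8.

8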